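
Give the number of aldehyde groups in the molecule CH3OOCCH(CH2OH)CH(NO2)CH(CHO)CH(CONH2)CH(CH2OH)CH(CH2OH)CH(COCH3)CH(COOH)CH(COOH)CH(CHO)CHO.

3

Reading the structure from left to right:
  CH3OOC: CH3O–C(=O)–: carbonyl C bonded to C and to –OCH3 → ester (not ketone + ether).
  CH(CH2OH): pendant –CH2OH on an sp³ backbone C → alcohol.
  CH(NO2): –NO2 on an sp³ carbon → nitro (the N=O is not a carbonyl).
  CH(CHO): pendant –CHO: carbonyl C bonded to C and H → aldehyde.
  CH(CONH2): pendant –CONH2: carbonyl C bonded to C and N → amide.
  CH(CH2OH): pendant –CH2OH on an sp³ backbone C → alcohol.
  CH(CH2OH): pendant –CH2OH on an sp³ backbone C → alcohol.
  CH(COCH3): pendant –COCH3: carbonyl C bonded to two carbons → ketone.
  CH(COOH): pendant –COOH: carbonyl C bonded to C and –OH → carboxylic acid.
  CH(COOH): pendant –COOH: carbonyl C bonded to C and –OH → carboxylic acid.
  CH(CHO): pendant –CHO: carbonyl C bonded to C and H → aldehyde.
  CHO: terminal –CHO: carbonyl C bonded to H and C → aldehyde.
Aldehyde appears at: CH(CHO), CH(CHO), CHO → 3.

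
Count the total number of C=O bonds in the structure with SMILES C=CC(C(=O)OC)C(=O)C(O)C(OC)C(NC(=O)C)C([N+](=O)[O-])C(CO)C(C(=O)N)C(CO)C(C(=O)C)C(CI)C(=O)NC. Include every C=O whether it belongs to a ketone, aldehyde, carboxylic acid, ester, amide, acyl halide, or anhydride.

6

CH(COOCH3): ester, 1 C=O (running total 1).
CO: ketone, 1 C=O (running total 2).
CH(NHCOCH3): amide, 1 C=O (running total 3).
CH(CONH2): amide, 1 C=O (running total 4).
CH(COCH3): ketone, 1 C=O (running total 5).
CONHCH3: amide, 1 C=O (running total 6).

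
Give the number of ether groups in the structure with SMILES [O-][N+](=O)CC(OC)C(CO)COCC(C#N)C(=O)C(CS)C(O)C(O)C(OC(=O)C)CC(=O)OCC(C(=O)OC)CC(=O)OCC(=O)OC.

2

–NO2 on carbon → nitro group.
pendant –OCH3: C–O–C with sp³ C, no adjacent C=O → ether.
pendant –CH2OH on an sp³ backbone C → alcohol.
C–O–C with sp³ carbons on both sides and no adjacent C=O → ether.
pendant –C≡N: nitrile.
–C(=O)– with carbon on both sides → ketone.
pendant –CH2SH → thiol.
–OH on an sp³ carbon → alcohol (secondary).
–OH on an sp³ carbon → alcohol (secondary).
pendant –OC(=O)CH3: an acyloxy group → ester.
–C(=O)–O–C with C on the carbonyl side → ester.
pendant –COOCH3: carbonyl C bonded to C and –OCH3 → ester.
–C(=O)–O–C with C on the carbonyl side → ester.
–C(=O)OCH3: carbonyl C bonded to C and to –OCH3 → ester (not ketone + ether).
Ether appears at: CH(OCH3), CH2OCH2 → 2.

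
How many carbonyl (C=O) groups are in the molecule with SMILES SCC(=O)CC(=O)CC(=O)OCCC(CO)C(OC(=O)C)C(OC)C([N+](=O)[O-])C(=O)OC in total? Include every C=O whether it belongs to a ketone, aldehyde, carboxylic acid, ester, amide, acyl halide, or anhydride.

5

CO: ketone, 1 C=O (running total 1).
CO: ketone, 1 C=O (running total 2).
CH2COOCH2: ester, 1 C=O (running total 3).
CH(OCOCH3): ester, 1 C=O (running total 4).
COOCH3: ester, 1 C=O (running total 5).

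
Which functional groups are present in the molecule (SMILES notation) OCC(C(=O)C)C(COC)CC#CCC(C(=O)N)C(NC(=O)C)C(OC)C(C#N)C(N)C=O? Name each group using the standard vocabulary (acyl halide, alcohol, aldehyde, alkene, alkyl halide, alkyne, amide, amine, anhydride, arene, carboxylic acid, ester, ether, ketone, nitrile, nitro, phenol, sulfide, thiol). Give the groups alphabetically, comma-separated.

Working along the chain:
  HOCH2: HO– on an sp³ carbon → alcohol.
  CH(COCH3): pendant –COCH3: carbonyl C bonded to two carbons → ketone.
  CH(CH2OCH3): pendant –CH2OCH3: C–O–C linkage → ether.
  C≡C: C≡C triple bond → alkyne.
  CH(CONH2): pendant –CONH2: carbonyl C bonded to C and N → amide.
  CH(NHCOCH3): pendant –NHC(=O)CH3: N bonded to a carbonyl → amide (not amine).
  CH(OCH3): pendant –OCH3: C–O–C with sp³ C, no adjacent C=O → ether.
  CH(CN): pendant –C≡N: nitrile.
  CH(NH2): –NH2 on an sp³ carbon with no adjacent C=O → amine.
  CHO: terminal –CHO: carbonyl C bonded to H and C → aldehyde.

alcohol, aldehyde, alkyne, amide, amine, ether, ketone, nitrile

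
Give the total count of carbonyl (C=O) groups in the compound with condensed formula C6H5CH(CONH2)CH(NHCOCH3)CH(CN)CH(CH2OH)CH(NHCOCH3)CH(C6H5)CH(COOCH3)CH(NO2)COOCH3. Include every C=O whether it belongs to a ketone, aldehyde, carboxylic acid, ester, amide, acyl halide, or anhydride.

CH(CONH2): amide, 1 C=O (running total 1).
CH(NHCOCH3): amide, 1 C=O (running total 2).
CH(NHCOCH3): amide, 1 C=O (running total 3).
CH(COOCH3): ester, 1 C=O (running total 4).
COOCH3: ester, 1 C=O (running total 5).

5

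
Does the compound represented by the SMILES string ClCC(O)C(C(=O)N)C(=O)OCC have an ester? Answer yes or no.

Reading the structure from left to right:
  ClCH2: halogen on an sp³ carbon → alkyl halide.
  CH(OH): –OH on an sp³ carbon → alcohol (secondary).
  CH(CONH2): pendant –CONH2: carbonyl C bonded to C and N → amide.
  COOCH2CH3: –C(=O)OCH2CH3: carbonyl C bonded to C and to –OEt → ester.
The COOCH2CH3 segment supplies the ester: –C(=O)OCH2CH3: carbonyl C bonded to C and to –OEt → ester.

yes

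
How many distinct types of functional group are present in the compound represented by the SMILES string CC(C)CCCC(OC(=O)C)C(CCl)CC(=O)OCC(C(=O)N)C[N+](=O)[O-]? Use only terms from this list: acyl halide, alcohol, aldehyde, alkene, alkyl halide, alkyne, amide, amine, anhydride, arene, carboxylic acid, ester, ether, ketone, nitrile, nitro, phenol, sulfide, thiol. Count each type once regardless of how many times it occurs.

4

Working along the chain:
  CH(OCOCH3): pendant –OC(=O)CH3: an acyloxy group → ester.
  CH(CH2Cl): pendant –CH2X: halogen on sp³ carbon → alkyl halide.
  CH2COOCH2: –C(=O)–O–C with C on the carbonyl side → ester.
  CH(CONH2): pendant –CONH2: carbonyl C bonded to C and N → amide.
  CH2NO2: –NO2 on carbon → nitro group.
Distinct types present: alkyl halide, amide, ester, nitro.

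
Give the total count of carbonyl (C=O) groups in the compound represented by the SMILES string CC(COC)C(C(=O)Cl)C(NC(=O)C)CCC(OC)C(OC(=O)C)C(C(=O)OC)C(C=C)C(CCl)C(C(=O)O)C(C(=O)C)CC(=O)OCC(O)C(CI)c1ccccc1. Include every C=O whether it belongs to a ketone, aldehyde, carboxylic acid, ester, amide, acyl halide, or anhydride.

7

CH(COCl): acyl halide, 1 C=O (running total 1).
CH(NHCOCH3): amide, 1 C=O (running total 2).
CH(OCOCH3): ester, 1 C=O (running total 3).
CH(COOCH3): ester, 1 C=O (running total 4).
CH(COOH): carboxylic acid, 1 C=O (running total 5).
CH(COCH3): ketone, 1 C=O (running total 6).
CH2COOCH2: ester, 1 C=O (running total 7).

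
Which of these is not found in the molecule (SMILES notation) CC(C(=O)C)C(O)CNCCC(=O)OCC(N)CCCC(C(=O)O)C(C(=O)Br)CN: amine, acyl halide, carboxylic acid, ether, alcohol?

alcohol: present (CH(OH) — –OH on an sp³ carbon → alcohol (secondary)).
amine: present (CH2NHCH2 — C–N–C with sp³ carbons and no adjacent C=O → amine (secondary)).
acyl halide: present (CH(COBr) — pendant –C(=O)X: carbonyl C bonded to C and halogen → acyl halide).
carboxylic acid: present (CH(COOH) — pendant –COOH: carbonyl C bonded to C and –OH → carboxylic acid).
ether: absent. In CH2COOCH2, the C–O–C oxygen is adjacent to a C=O, so it belongs to an ester, not an ether.

ether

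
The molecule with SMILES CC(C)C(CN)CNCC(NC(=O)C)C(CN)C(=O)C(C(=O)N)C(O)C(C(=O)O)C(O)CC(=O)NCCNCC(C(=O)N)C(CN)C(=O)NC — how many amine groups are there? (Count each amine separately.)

5

Working along the chain:
  CH(CH2NH2): pendant –CH2NH2: N on sp³ C, no adjacent C=O → amine.
  CH2NHCH2: C–N–C with sp³ carbons and no adjacent C=O → amine (secondary).
  CH(NHCOCH3): pendant –NHC(=O)CH3: N bonded to a carbonyl → amide (not amine).
  CH(CH2NH2): pendant –CH2NH2: N on sp³ C, no adjacent C=O → amine.
  CO: –C(=O)– with carbon on both sides → ketone.
  CH(CONH2): pendant –CONH2: carbonyl C bonded to C and N → amide.
  CH(OH): –OH on an sp³ carbon → alcohol (secondary).
  CH(COOH): pendant –COOH: carbonyl C bonded to C and –OH → carboxylic acid.
  CH(OH): –OH on an sp³ carbon → alcohol (secondary).
  CH2CONHCH2: –C(=O)–N– linkage → amide (the N is not an amine).
  CH2NHCH2: C–N–C with sp³ carbons and no adjacent C=O → amine (secondary).
  CH(CONH2): pendant –CONH2: carbonyl C bonded to C and N → amide.
  CH(CH2NH2): pendant –CH2NH2: N on sp³ C, no adjacent C=O → amine.
  CONHCH3: –C(=O)NHCH3: carbonyl C bonded to C and to N → amide (the N is not an amine).
Amine appears at: CH(CH2NH2), CH2NHCH2, CH(CH2NH2), CH2NHCH2, CH(CH2NH2) → 5.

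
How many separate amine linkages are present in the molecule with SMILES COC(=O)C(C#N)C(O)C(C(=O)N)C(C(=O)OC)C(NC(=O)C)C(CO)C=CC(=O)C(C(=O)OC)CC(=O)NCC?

CH3O–C(=O)–: carbonyl C bonded to C and to –OCH3 → ester (not ketone + ether).
pendant –C≡N: nitrile.
–OH on an sp³ carbon → alcohol (secondary).
pendant –CONH2: carbonyl C bonded to C and N → amide.
pendant –COOCH3: carbonyl C bonded to C and –OCH3 → ester.
pendant –NHC(=O)CH3: N bonded to a carbonyl → amide (not amine).
pendant –CH2OH on an sp³ backbone C → alcohol.
C=C double bond → alkene.
–C(=O)– with carbon on both sides → ketone.
pendant –COOCH3: carbonyl C bonded to C and –OCH3 → ester.
–C(=O)–N– linkage → amide (the N is not an amine).
No segment is a amine: CH(CN) is nitrile, not amine; CH(CONH2) is amide, not amine; CH(NHCOCH3) is amide, not amine. → 0.

0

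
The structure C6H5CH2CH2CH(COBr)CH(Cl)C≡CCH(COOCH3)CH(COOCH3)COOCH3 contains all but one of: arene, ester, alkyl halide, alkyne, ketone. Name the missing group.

ester: present (CH(COOCH3) — pendant –COOCH3: carbonyl C bonded to C and –OCH3 → ester).
alkyne: present (C≡C — C≡C triple bond → alkyne).
alkyl halide: present (CH(Cl) — halogen on an sp³ carbon → alkyl halide).
arene: present (C6H5 — C6H5– phenyl ring → arene).
ketone: absent. In each of CH(COOCH3) and COOCH3, the C=O is bonded to an –O–C group, which defines an ester, not a ketone. In CH(COBr), the C=O is bonded to a halogen, which defines an acyl halide, not a ketone.

ketone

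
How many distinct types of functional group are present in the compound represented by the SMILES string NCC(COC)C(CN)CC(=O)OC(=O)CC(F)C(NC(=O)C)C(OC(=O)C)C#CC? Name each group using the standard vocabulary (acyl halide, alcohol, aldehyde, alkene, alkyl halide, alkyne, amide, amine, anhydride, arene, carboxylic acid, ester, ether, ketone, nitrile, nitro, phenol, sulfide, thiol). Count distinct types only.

7

–NH2 on an sp³ carbon with no adjacent C=O → amine.
pendant –CH2OCH3: C–O–C linkage → ether.
pendant –CH2NH2: N on sp³ C, no adjacent C=O → amine.
two acyl groups sharing one oxygen, –C(=O)–O–C(=O)– → anhydride.
halogen on an sp³ carbon → alkyl halide.
pendant –NHC(=O)CH3: N bonded to a carbonyl → amide (not amine).
pendant –OC(=O)CH3: an acyloxy group → ester.
C≡C triple bond → alkyne.
Distinct types present: alkyl halide, alkyne, amide, amine, anhydride, ester, ether.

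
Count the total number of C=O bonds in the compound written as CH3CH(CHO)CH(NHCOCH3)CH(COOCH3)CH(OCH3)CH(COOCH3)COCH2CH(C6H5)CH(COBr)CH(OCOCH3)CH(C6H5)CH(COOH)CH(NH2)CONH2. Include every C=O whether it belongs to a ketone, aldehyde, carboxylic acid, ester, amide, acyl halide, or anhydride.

9

CH(CHO): aldehyde, 1 C=O (running total 1).
CH(NHCOCH3): amide, 1 C=O (running total 2).
CH(COOCH3): ester, 1 C=O (running total 3).
CH(COOCH3): ester, 1 C=O (running total 4).
CO: ketone, 1 C=O (running total 5).
CH(COBr): acyl halide, 1 C=O (running total 6).
CH(OCOCH3): ester, 1 C=O (running total 7).
CH(COOH): carboxylic acid, 1 C=O (running total 8).
CONH2: amide, 1 C=O (running total 9).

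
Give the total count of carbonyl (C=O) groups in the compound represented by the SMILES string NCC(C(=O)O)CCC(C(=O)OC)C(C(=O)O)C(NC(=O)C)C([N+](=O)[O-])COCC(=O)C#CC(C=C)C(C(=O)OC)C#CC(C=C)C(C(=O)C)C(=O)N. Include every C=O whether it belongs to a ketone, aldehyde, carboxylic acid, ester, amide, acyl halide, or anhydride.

8

CH(COOH): carboxylic acid, 1 C=O (running total 1).
CH(COOCH3): ester, 1 C=O (running total 2).
CH(COOH): carboxylic acid, 1 C=O (running total 3).
CH(NHCOCH3): amide, 1 C=O (running total 4).
CO: ketone, 1 C=O (running total 5).
CH(COOCH3): ester, 1 C=O (running total 6).
CH(COCH3): ketone, 1 C=O (running total 7).
CONH2: amide, 1 C=O (running total 8).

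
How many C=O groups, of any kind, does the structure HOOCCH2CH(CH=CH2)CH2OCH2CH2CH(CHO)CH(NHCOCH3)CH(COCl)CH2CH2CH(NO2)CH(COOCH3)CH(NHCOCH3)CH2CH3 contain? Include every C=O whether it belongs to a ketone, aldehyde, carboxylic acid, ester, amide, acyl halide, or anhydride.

6

HOOC: carboxylic acid, 1 C=O (running total 1).
CH(CHO): aldehyde, 1 C=O (running total 2).
CH(NHCOCH3): amide, 1 C=O (running total 3).
CH(COCl): acyl halide, 1 C=O (running total 4).
CH(COOCH3): ester, 1 C=O (running total 5).
CH(NHCOCH3): amide, 1 C=O (running total 6).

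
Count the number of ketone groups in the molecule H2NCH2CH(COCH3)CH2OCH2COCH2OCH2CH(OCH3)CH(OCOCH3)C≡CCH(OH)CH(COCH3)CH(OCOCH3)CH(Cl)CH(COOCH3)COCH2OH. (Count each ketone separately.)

Working along the chain:
  H2NCH2: –NH2 on an sp³ carbon with no adjacent C=O → amine.
  CH(COCH3): pendant –COCH3: carbonyl C bonded to two carbons → ketone.
  CH2OCH2: C–O–C with sp³ carbons on both sides and no adjacent C=O → ether.
  CO: –C(=O)– with carbon on both sides → ketone.
  CH2OCH2: C–O–C with sp³ carbons on both sides and no adjacent C=O → ether.
  CH(OCH3): pendant –OCH3: C–O–C with sp³ C, no adjacent C=O → ether.
  CH(OCOCH3): pendant –OC(=O)CH3: an acyloxy group → ester.
  C≡C: C≡C triple bond → alkyne.
  CH(OH): –OH on an sp³ carbon → alcohol (secondary).
  CH(COCH3): pendant –COCH3: carbonyl C bonded to two carbons → ketone.
  CH(OCOCH3): pendant –OC(=O)CH3: an acyloxy group → ester.
  CH(Cl): halogen on an sp³ carbon → alkyl halide.
  CH(COOCH3): pendant –COOCH3: carbonyl C bonded to C and –OCH3 → ester.
  CO: –C(=O)– with carbon on both sides → ketone.
  CH2OH: –OH on an sp³ carbon → alcohol.
Ketone appears at: CH(COCH3), CO, CH(COCH3), CO → 4.

4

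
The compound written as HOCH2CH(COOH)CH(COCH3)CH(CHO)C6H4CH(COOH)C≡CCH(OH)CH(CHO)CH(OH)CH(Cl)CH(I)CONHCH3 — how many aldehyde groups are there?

2

Taking each segment in turn:
  HOCH2: HO– on an sp³ carbon → alcohol.
  CH(COOH): pendant –COOH: carbonyl C bonded to C and –OH → carboxylic acid.
  CH(COCH3): pendant –COCH3: carbonyl C bonded to two carbons → ketone.
  CH(CHO): pendant –CHO: carbonyl C bonded to C and H → aldehyde.
  C6H4: para-disubstituted benzene ring → arene.
  CH(COOH): pendant –COOH: carbonyl C bonded to C and –OH → carboxylic acid.
  C≡C: C≡C triple bond → alkyne.
  CH(OH): –OH on an sp³ carbon → alcohol (secondary).
  CH(CHO): pendant –CHO: carbonyl C bonded to C and H → aldehyde.
  CH(OH): –OH on an sp³ carbon → alcohol (secondary).
  CH(Cl): halogen on an sp³ carbon → alkyl halide.
  CH(I): halogen on an sp³ carbon → alkyl halide.
  CONHCH3: –C(=O)NHCH3: carbonyl C bonded to C and to N → amide (the N is not an amine).
Aldehyde appears at: CH(CHO), CH(CHO) → 2.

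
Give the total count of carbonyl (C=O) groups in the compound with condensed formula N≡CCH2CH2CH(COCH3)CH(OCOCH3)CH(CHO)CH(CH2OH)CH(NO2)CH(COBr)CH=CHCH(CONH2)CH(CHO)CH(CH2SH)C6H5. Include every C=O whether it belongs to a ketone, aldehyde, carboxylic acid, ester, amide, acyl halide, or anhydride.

CH(COCH3): ketone, 1 C=O (running total 1).
CH(OCOCH3): ester, 1 C=O (running total 2).
CH(CHO): aldehyde, 1 C=O (running total 3).
CH(COBr): acyl halide, 1 C=O (running total 4).
CH(CONH2): amide, 1 C=O (running total 5).
CH(CHO): aldehyde, 1 C=O (running total 6).

6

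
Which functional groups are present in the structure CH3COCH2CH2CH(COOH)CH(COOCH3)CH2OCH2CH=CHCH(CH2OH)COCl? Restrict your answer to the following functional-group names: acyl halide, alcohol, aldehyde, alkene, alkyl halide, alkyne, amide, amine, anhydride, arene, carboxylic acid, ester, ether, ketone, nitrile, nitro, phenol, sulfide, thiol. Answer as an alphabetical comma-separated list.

Taking each segment in turn:
  CO: –C(=O)– with carbon on both sides → ketone.
  CH(COOH): pendant –COOH: carbonyl C bonded to C and –OH → carboxylic acid.
  CH(COOCH3): pendant –COOCH3: carbonyl C bonded to C and –OCH3 → ester.
  CH2OCH2: C–O–C with sp³ carbons on both sides and no adjacent C=O → ether.
  CH=CH: C=C double bond → alkene.
  CH(CH2OH): pendant –CH2OH on an sp³ backbone C → alcohol.
  COCl: –C(=O)Cl: carbonyl C bonded to C and to a halogen → acyl halide (not alkyl halide).

acyl halide, alcohol, alkene, carboxylic acid, ester, ether, ketone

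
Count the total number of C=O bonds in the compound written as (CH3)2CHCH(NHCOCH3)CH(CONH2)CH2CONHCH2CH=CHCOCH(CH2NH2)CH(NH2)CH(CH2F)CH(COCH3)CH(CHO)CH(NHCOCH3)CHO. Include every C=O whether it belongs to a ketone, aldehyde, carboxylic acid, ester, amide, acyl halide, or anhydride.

8

CH(NHCOCH3): amide, 1 C=O (running total 1).
CH(CONH2): amide, 1 C=O (running total 2).
CH2CONHCH2: amide, 1 C=O (running total 3).
CO: ketone, 1 C=O (running total 4).
CH(COCH3): ketone, 1 C=O (running total 5).
CH(CHO): aldehyde, 1 C=O (running total 6).
CH(NHCOCH3): amide, 1 C=O (running total 7).
CHO: aldehyde, 1 C=O (running total 8).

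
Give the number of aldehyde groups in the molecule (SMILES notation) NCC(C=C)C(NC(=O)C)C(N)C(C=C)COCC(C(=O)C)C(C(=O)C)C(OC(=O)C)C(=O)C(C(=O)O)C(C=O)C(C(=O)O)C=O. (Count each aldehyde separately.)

–NH2 on an sp³ carbon with no adjacent C=O → amine.
pendant –CH=CH2: C=C double bond → alkene.
pendant –NHC(=O)CH3: N bonded to a carbonyl → amide (not amine).
–NH2 on an sp³ carbon with no adjacent C=O → amine.
pendant –CH=CH2: C=C double bond → alkene.
C–O–C with sp³ carbons on both sides and no adjacent C=O → ether.
pendant –COCH3: carbonyl C bonded to two carbons → ketone.
pendant –COCH3: carbonyl C bonded to two carbons → ketone.
pendant –OC(=O)CH3: an acyloxy group → ester.
–C(=O)– with carbon on both sides → ketone.
pendant –COOH: carbonyl C bonded to C and –OH → carboxylic acid.
pendant –CHO: carbonyl C bonded to C and H → aldehyde.
pendant –COOH: carbonyl C bonded to C and –OH → carboxylic acid.
terminal –CHO: carbonyl C bonded to H and C → aldehyde.
Aldehyde appears at: CH(CHO), CHO → 2.

2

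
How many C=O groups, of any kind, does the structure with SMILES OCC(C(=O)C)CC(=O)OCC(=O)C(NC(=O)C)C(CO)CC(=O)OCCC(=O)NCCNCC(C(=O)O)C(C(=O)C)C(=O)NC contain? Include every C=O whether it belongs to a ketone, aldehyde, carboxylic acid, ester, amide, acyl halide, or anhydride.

CH(COCH3): ketone, 1 C=O (running total 1).
CH2COOCH2: ester, 1 C=O (running total 2).
CO: ketone, 1 C=O (running total 3).
CH(NHCOCH3): amide, 1 C=O (running total 4).
CH2COOCH2: ester, 1 C=O (running total 5).
CH2CONHCH2: amide, 1 C=O (running total 6).
CH(COOH): carboxylic acid, 1 C=O (running total 7).
CH(COCH3): ketone, 1 C=O (running total 8).
CONHCH3: amide, 1 C=O (running total 9).

9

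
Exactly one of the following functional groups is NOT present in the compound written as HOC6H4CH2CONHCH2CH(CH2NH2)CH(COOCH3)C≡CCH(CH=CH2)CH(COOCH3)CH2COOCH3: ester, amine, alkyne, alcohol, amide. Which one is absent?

alcohol

amine: present (CH(CH2NH2) — pendant –CH2NH2: N on sp³ C, no adjacent C=O → amine).
alkyne: present (C≡C — C≡C triple bond → alkyne).
ester: present (CH(COOCH3) — pendant –COOCH3: carbonyl C bonded to C and –OCH3 → ester).
amide: present (CH2CONHCH2 — –C(=O)–N– linkage → amide (the N is not an amine)).
alcohol: absent. In HOC6H4, the –OH is on an aromatic ring carbon; that is a phenol, not an alcohol.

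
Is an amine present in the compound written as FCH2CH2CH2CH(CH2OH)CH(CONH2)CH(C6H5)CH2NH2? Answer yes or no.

yes

halogen on an sp³ carbon → alkyl halide.
pendant –CH2OH on an sp³ backbone C → alcohol.
pendant –CONH2: carbonyl C bonded to C and N → amide.
pendant –C6H5: benzene ring → arene.
–NH2 on an sp³ carbon with no adjacent C=O → amine.
The CH2NH2 segment supplies the amine: –NH2 on an sp³ carbon with no adjacent C=O → amine.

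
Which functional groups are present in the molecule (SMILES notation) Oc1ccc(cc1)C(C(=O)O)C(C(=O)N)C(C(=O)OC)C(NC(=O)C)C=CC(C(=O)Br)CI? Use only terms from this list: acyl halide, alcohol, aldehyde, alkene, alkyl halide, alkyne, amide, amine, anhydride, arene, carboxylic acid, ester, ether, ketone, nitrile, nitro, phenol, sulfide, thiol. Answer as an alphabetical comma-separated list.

–OH attached directly to an aromatic ring → phenol (not alcohol); the ring itself is an arene.
pendant –COOH: carbonyl C bonded to C and –OH → carboxylic acid.
pendant –CONH2: carbonyl C bonded to C and N → amide.
pendant –COOCH3: carbonyl C bonded to C and –OCH3 → ester.
pendant –NHC(=O)CH3: N bonded to a carbonyl → amide (not amine).
C=C double bond → alkene.
pendant –C(=O)X: carbonyl C bonded to C and halogen → acyl halide.
halogen on an sp³ carbon → alkyl halide.

acyl halide, alkene, alkyl halide, amide, arene, carboxylic acid, ester, phenol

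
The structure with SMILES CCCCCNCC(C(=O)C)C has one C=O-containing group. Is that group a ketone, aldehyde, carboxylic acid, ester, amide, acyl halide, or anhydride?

ketone

The carbonyl is in the CH(COCH3) segment: pendant –COCH3: carbonyl C bonded to two carbons → ketone.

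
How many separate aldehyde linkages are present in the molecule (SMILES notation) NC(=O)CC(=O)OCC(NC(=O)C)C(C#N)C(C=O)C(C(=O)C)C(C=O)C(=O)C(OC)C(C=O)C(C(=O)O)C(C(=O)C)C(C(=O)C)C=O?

Working along the chain:
  H2NCO: –C(=O)NH2: carbonyl C bonded to C and to N → amide (the N is not a separate amine).
  CH2COOCH2: –C(=O)–O–C with C on the carbonyl side → ester.
  CH(NHCOCH3): pendant –NHC(=O)CH3: N bonded to a carbonyl → amide (not amine).
  CH(CN): pendant –C≡N: nitrile.
  CH(CHO): pendant –CHO: carbonyl C bonded to C and H → aldehyde.
  CH(COCH3): pendant –COCH3: carbonyl C bonded to two carbons → ketone.
  CH(CHO): pendant –CHO: carbonyl C bonded to C and H → aldehyde.
  CO: –C(=O)– with carbon on both sides → ketone.
  CH(OCH3): pendant –OCH3: C–O–C with sp³ C, no adjacent C=O → ether.
  CH(CHO): pendant –CHO: carbonyl C bonded to C and H → aldehyde.
  CH(COOH): pendant –COOH: carbonyl C bonded to C and –OH → carboxylic acid.
  CH(COCH3): pendant –COCH3: carbonyl C bonded to two carbons → ketone.
  CH(COCH3): pendant –COCH3: carbonyl C bonded to two carbons → ketone.
  CHO: terminal –CHO: carbonyl C bonded to H and C → aldehyde.
Aldehyde appears at: CH(CHO), CH(CHO), CH(CHO), CHO → 4.

4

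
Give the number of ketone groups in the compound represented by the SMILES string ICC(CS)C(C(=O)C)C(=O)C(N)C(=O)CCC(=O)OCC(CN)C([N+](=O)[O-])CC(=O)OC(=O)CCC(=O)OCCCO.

halogen on an sp³ carbon → alkyl halide.
pendant –CH2SH → thiol.
pendant –COCH3: carbonyl C bonded to two carbons → ketone.
–C(=O)– with carbon on both sides → ketone.
–NH2 on an sp³ carbon with no adjacent C=O → amine.
–C(=O)– with carbon on both sides → ketone.
–C(=O)–O–C with C on the carbonyl side → ester.
pendant –CH2NH2: N on sp³ C, no adjacent C=O → amine.
–NO2 on an sp³ carbon → nitro (the N=O is not a carbonyl).
two acyl groups sharing one oxygen, –C(=O)–O–C(=O)– → anhydride.
–C(=O)–O–C with C on the carbonyl side → ester.
–OH on an sp³ carbon → alcohol.
Ketone appears at: CH(COCH3), CO, CO → 3.

3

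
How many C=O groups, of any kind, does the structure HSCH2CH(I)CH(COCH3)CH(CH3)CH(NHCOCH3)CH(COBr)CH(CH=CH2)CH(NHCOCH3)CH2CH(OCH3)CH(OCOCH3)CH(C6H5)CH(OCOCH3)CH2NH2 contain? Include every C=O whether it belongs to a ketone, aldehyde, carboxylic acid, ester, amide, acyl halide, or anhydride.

6

CH(COCH3): ketone, 1 C=O (running total 1).
CH(NHCOCH3): amide, 1 C=O (running total 2).
CH(COBr): acyl halide, 1 C=O (running total 3).
CH(NHCOCH3): amide, 1 C=O (running total 4).
CH(OCOCH3): ester, 1 C=O (running total 5).
CH(OCOCH3): ester, 1 C=O (running total 6).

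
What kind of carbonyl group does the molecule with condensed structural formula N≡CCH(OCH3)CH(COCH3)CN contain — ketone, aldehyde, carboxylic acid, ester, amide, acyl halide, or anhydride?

ketone

The carbonyl is in the CH(COCH3) segment: pendant –COCH3: carbonyl C bonded to two carbons → ketone.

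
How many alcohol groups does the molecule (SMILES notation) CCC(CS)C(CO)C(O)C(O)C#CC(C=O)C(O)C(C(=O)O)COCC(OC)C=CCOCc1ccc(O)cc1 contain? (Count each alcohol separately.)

4

Working along the chain:
  CH(CH2SH): pendant –CH2SH → thiol.
  CH(CH2OH): pendant –CH2OH on an sp³ backbone C → alcohol.
  CH(OH): –OH on an sp³ carbon → alcohol (secondary).
  CH(OH): –OH on an sp³ carbon → alcohol (secondary).
  C≡C: C≡C triple bond → alkyne.
  CH(CHO): pendant –CHO: carbonyl C bonded to C and H → aldehyde.
  CH(OH): –OH on an sp³ carbon → alcohol (secondary).
  CH(COOH): pendant –COOH: carbonyl C bonded to C and –OH → carboxylic acid.
  CH2OCH2: C–O–C with sp³ carbons on both sides and no adjacent C=O → ether.
  CH(OCH3): pendant –OCH3: C–O–C with sp³ C, no adjacent C=O → ether.
  CH=CH: C=C double bond → alkene.
  CH2OCH2: C–O–C with sp³ carbons on both sides and no adjacent C=O → ether.
  C6H4OH: –OH attached directly to an aromatic ring → phenol (not alcohol); the ring itself is an arene.
Alcohol appears at: CH(CH2OH), CH(OH), CH(OH), CH(OH) → 4.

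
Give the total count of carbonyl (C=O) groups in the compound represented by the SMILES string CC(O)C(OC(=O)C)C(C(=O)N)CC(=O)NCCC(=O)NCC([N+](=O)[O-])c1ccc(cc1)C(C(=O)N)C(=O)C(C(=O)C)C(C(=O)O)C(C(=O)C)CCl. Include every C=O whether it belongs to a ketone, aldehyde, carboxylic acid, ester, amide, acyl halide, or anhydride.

CH(OCOCH3): ester, 1 C=O (running total 1).
CH(CONH2): amide, 1 C=O (running total 2).
CH2CONHCH2: amide, 1 C=O (running total 3).
CH2CONHCH2: amide, 1 C=O (running total 4).
CH(CONH2): amide, 1 C=O (running total 5).
CO: ketone, 1 C=O (running total 6).
CH(COCH3): ketone, 1 C=O (running total 7).
CH(COOH): carboxylic acid, 1 C=O (running total 8).
CH(COCH3): ketone, 1 C=O (running total 9).

9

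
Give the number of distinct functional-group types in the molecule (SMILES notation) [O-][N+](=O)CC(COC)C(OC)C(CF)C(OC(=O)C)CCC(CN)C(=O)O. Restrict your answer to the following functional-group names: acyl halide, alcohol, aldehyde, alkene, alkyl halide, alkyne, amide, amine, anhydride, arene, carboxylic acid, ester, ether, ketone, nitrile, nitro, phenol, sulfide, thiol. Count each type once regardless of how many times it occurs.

–NO2 on carbon → nitro group.
pendant –CH2OCH3: C–O–C linkage → ether.
pendant –OCH3: C–O–C with sp³ C, no adjacent C=O → ether.
pendant –CH2X: halogen on sp³ carbon → alkyl halide.
pendant –OC(=O)CH3: an acyloxy group → ester.
pendant –CH2NH2: N on sp³ C, no adjacent C=O → amine.
–COOH: carbonyl C bonded to –OH and C → carboxylic acid (the –OH is not a separate alcohol).
Distinct types present: alkyl halide, amine, carboxylic acid, ester, ether, nitro.

6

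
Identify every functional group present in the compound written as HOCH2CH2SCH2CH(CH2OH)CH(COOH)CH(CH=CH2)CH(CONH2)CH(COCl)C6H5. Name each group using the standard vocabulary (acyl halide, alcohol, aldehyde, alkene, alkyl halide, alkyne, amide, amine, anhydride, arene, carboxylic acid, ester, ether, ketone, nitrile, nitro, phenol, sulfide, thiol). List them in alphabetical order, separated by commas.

acyl halide, alcohol, alkene, amide, arene, carboxylic acid, sulfide

Taking each segment in turn:
  HOCH2: HO– on an sp³ carbon → alcohol.
  CH2SCH2: C–S–C linkage → sulfide (thioether).
  CH(CH2OH): pendant –CH2OH on an sp³ backbone C → alcohol.
  CH(COOH): pendant –COOH: carbonyl C bonded to C and –OH → carboxylic acid.
  CH(CH=CH2): pendant –CH=CH2: C=C double bond → alkene.
  CH(CONH2): pendant –CONH2: carbonyl C bonded to C and N → amide.
  CH(COCl): pendant –C(=O)X: carbonyl C bonded to C and halogen → acyl halide.
  C6H5: –C6H5 phenyl ring → arene.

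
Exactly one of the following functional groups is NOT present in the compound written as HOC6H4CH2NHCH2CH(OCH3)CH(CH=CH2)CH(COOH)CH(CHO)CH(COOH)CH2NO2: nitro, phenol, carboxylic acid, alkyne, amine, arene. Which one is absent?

carboxylic acid: present (CH(COOH) — pendant –COOH: carbonyl C bonded to C and –OH → carboxylic acid).
nitro: present (CH2NO2 — –NO2 on carbon → nitro group).
amine: present (CH2NHCH2 — C–N–C with sp³ carbons and no adjacent C=O → amine (secondary)).
phenol: present (HOC6H4 — –OH attached directly to an aromatic ring → phenol (not alcohol); the ring itself is an arene).
arene: present (HOC6H4 — –OH attached directly to an aromatic ring → phenol (not alcohol); the ring itself is an arene).
alkyne: no segment matches this pattern.

alkyne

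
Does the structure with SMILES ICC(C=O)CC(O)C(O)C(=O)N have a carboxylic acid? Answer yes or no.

Working along the chain:
  ICH2: halogen on an sp³ carbon → alkyl halide.
  CH(CHO): pendant –CHO: carbonyl C bonded to C and H → aldehyde.
  CH(OH): –OH on an sp³ carbon → alcohol (secondary).
  CH(OH): –OH on an sp³ carbon → alcohol (secondary).
  CONH2: –C(=O)NH2: carbonyl C bonded to C and to N → amide (the N is not a separate amine).
In CONH2, the carbonyl is bonded to nitrogen, not to –OH; that is an amide.
The groups actually present are: alcohol, aldehyde, alkyl halide, amide.

no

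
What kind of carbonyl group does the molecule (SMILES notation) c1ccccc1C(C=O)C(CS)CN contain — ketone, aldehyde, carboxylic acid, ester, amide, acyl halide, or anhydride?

The carbonyl is in the CH(CHO) segment: pendant –CHO: carbonyl C bonded to C and H → aldehyde.

aldehyde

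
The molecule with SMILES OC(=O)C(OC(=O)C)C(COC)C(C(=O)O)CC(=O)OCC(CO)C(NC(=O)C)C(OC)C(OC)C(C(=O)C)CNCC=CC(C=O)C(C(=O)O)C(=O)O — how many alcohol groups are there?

–COOH: carbonyl C bonded to –OH and C → carboxylic acid (the –OH is not a separate alcohol).
pendant –OC(=O)CH3: an acyloxy group → ester.
pendant –CH2OCH3: C–O–C linkage → ether.
pendant –COOH: carbonyl C bonded to C and –OH → carboxylic acid.
–C(=O)–O–C with C on the carbonyl side → ester.
pendant –CH2OH on an sp³ backbone C → alcohol.
pendant –NHC(=O)CH3: N bonded to a carbonyl → amide (not amine).
pendant –OCH3: C–O–C with sp³ C, no adjacent C=O → ether.
pendant –OCH3: C–O–C with sp³ C, no adjacent C=O → ether.
pendant –COCH3: carbonyl C bonded to two carbons → ketone.
C–N–C with sp³ carbons and no adjacent C=O → amine (secondary).
C=C double bond → alkene.
pendant –CHO: carbonyl C bonded to C and H → aldehyde.
pendant –COOH: carbonyl C bonded to C and –OH → carboxylic acid.
–COOH: carbonyl C bonded to –OH and C → carboxylic acid (the –OH is not a separate alcohol).
Alcohol appears at: CH(CH2OH) → 1.

1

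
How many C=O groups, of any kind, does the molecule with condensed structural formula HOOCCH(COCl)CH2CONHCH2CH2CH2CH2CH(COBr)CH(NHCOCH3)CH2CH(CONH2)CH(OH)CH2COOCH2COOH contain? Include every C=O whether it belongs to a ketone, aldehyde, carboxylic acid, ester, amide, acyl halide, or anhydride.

HOOC: carboxylic acid, 1 C=O (running total 1).
CH(COCl): acyl halide, 1 C=O (running total 2).
CH2CONHCH2: amide, 1 C=O (running total 3).
CH(COBr): acyl halide, 1 C=O (running total 4).
CH(NHCOCH3): amide, 1 C=O (running total 5).
CH(CONH2): amide, 1 C=O (running total 6).
CH2COOCH2: ester, 1 C=O (running total 7).
COOH: carboxylic acid, 1 C=O (running total 8).

8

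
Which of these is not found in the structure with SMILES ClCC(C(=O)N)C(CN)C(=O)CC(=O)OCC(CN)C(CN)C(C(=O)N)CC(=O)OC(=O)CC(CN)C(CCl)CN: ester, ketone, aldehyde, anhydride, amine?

aldehyde

anhydride: present (CH2CO-O-COCH2 — two acyl groups sharing one oxygen, –C(=O)–O–C(=O)– → anhydride).
ester: present (CH2COOCH2 — –C(=O)–O–C with C on the carbonyl side → ester).
ketone: present (CO — –C(=O)– with carbon on both sides → ketone).
amine: present (CH(CH2NH2) — pendant –CH2NH2: N on sp³ C, no adjacent C=O → amine).
aldehyde: absent. In CO, the carbonyl carbon is bonded to two carbons, so it is a ketone, not an aldehyde.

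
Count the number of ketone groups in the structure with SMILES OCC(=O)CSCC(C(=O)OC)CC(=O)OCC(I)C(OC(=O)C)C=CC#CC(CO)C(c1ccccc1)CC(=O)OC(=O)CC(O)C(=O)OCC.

1

Reading the structure from left to right:
  HOCH2: HO– on an sp³ carbon → alcohol.
  CO: –C(=O)– with carbon on both sides → ketone.
  CH2SCH2: C–S–C linkage → sulfide (thioether).
  CH(COOCH3): pendant –COOCH3: carbonyl C bonded to C and –OCH3 → ester.
  CH2COOCH2: –C(=O)–O–C with C on the carbonyl side → ester.
  CH(I): halogen on an sp³ carbon → alkyl halide.
  CH(OCOCH3): pendant –OC(=O)CH3: an acyloxy group → ester.
  CH=CH: C=C double bond → alkene.
  C≡C: C≡C triple bond → alkyne.
  CH(CH2OH): pendant –CH2OH on an sp³ backbone C → alcohol.
  CH(C6H5): pendant –C6H5: benzene ring → arene.
  CH2CO-O-COCH2: two acyl groups sharing one oxygen, –C(=O)–O–C(=O)– → anhydride.
  CH(OH): –OH on an sp³ carbon → alcohol (secondary).
  COOCH2CH3: –C(=O)OCH2CH3: carbonyl C bonded to C and to –OEt → ester.
Ketone appears at: CO → 1.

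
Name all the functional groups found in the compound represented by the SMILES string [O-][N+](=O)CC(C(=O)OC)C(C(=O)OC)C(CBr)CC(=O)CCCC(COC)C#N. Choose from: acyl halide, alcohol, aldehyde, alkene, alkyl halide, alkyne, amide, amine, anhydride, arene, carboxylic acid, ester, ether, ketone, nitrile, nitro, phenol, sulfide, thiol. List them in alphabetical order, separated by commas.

alkyl halide, ester, ether, ketone, nitrile, nitro

Working along the chain:
  O2NCH2: –NO2 on carbon → nitro group.
  CH(COOCH3): pendant –COOCH3: carbonyl C bonded to C and –OCH3 → ester.
  CH(COOCH3): pendant –COOCH3: carbonyl C bonded to C and –OCH3 → ester.
  CH(CH2Br): pendant –CH2X: halogen on sp³ carbon → alkyl halide.
  CO: –C(=O)– with carbon on both sides → ketone.
  CH(CH2OCH3): pendant –CH2OCH3: C–O–C linkage → ether.
  CN: –C≡N: carbon triple-bonded to nitrogen → nitrile.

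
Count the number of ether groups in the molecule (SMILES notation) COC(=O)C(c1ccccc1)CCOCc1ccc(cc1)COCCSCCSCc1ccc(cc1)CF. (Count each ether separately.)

Working along the chain:
  CH3OOC: CH3O–C(=O)–: carbonyl C bonded to C and to –OCH3 → ester (not ketone + ether).
  CH(C6H5): pendant –C6H5: benzene ring → arene.
  CH2OCH2: C–O–C with sp³ carbons on both sides and no adjacent C=O → ether.
  C6H4: para-disubstituted benzene ring → arene.
  CH2OCH2: C–O–C with sp³ carbons on both sides and no adjacent C=O → ether.
  CH2SCH2: C–S–C linkage → sulfide (thioether).
  CH2SCH2: C–S–C linkage → sulfide (thioether).
  C6H4: para-disubstituted benzene ring → arene.
  CH2F: halogen on an sp³ carbon → alkyl halide.
Ether appears at: CH2OCH2, CH2OCH2 → 2.

2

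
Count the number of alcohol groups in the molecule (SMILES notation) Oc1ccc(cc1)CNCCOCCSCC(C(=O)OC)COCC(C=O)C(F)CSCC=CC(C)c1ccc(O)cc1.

0

–OH attached directly to an aromatic ring → phenol (not alcohol); the ring itself is an arene.
C–N–C with sp³ carbons and no adjacent C=O → amine (secondary).
C–O–C with sp³ carbons on both sides and no adjacent C=O → ether.
C–S–C linkage → sulfide (thioether).
pendant –COOCH3: carbonyl C bonded to C and –OCH3 → ester.
C–O–C with sp³ carbons on both sides and no adjacent C=O → ether.
pendant –CHO: carbonyl C bonded to C and H → aldehyde.
halogen on an sp³ carbon → alkyl halide.
C–S–C linkage → sulfide (thioether).
C=C double bond → alkene.
–OH attached directly to an aromatic ring → phenol (not alcohol); the ring itself is an arene.
No segment is a alcohol: HOC6H4 is arene/phenol, not alcohol; CH2OCH2 is ether, not alcohol; CH2OCH2 is ether, not alcohol. → 0.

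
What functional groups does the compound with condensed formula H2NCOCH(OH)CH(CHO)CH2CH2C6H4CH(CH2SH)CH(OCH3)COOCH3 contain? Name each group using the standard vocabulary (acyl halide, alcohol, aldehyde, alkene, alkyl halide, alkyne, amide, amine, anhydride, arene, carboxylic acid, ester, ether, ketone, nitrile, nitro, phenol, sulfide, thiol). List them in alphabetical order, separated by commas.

alcohol, aldehyde, amide, arene, ester, ether, thiol

Working along the chain:
  H2NCO: –C(=O)NH2: carbonyl C bonded to C and to N → amide (the N is not a separate amine).
  CH(OH): –OH on an sp³ carbon → alcohol (secondary).
  CH(CHO): pendant –CHO: carbonyl C bonded to C and H → aldehyde.
  C6H4: para-disubstituted benzene ring → arene.
  CH(CH2SH): pendant –CH2SH → thiol.
  CH(OCH3): pendant –OCH3: C–O–C with sp³ C, no adjacent C=O → ether.
  COOCH3: –C(=O)OCH3: carbonyl C bonded to C and to –OCH3 → ester (not ketone + ether).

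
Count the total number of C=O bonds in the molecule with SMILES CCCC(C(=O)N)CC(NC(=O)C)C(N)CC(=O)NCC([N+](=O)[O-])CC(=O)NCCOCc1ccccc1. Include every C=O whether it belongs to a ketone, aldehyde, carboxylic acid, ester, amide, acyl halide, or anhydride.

CH(CONH2): amide, 1 C=O (running total 1).
CH(NHCOCH3): amide, 1 C=O (running total 2).
CH2CONHCH2: amide, 1 C=O (running total 3).
CH2CONHCH2: amide, 1 C=O (running total 4).

4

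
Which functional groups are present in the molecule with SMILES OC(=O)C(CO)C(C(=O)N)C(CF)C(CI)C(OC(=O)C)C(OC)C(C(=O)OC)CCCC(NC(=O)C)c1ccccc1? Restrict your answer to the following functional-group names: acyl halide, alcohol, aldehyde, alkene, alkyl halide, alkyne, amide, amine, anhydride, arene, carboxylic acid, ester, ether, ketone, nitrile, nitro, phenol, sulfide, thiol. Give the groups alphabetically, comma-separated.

alcohol, alkyl halide, amide, arene, carboxylic acid, ester, ether

Working along the chain:
  HOOC: –COOH: carbonyl C bonded to –OH and C → carboxylic acid (the –OH is not a separate alcohol).
  CH(CH2OH): pendant –CH2OH on an sp³ backbone C → alcohol.
  CH(CONH2): pendant –CONH2: carbonyl C bonded to C and N → amide.
  CH(CH2F): pendant –CH2X: halogen on sp³ carbon → alkyl halide.
  CH(CH2I): pendant –CH2X: halogen on sp³ carbon → alkyl halide.
  CH(OCOCH3): pendant –OC(=O)CH3: an acyloxy group → ester.
  CH(OCH3): pendant –OCH3: C–O–C with sp³ C, no adjacent C=O → ether.
  CH(COOCH3): pendant –COOCH3: carbonyl C bonded to C and –OCH3 → ester.
  CH(NHCOCH3): pendant –NHC(=O)CH3: N bonded to a carbonyl → amide (not amine).
  C6H5: –C6H5 phenyl ring → arene.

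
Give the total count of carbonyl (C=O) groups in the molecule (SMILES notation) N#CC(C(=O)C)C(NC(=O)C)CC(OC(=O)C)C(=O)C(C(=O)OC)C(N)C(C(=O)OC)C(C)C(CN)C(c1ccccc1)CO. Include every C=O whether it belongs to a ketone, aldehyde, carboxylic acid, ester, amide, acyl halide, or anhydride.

CH(COCH3): ketone, 1 C=O (running total 1).
CH(NHCOCH3): amide, 1 C=O (running total 2).
CH(OCOCH3): ester, 1 C=O (running total 3).
CO: ketone, 1 C=O (running total 4).
CH(COOCH3): ester, 1 C=O (running total 5).
CH(COOCH3): ester, 1 C=O (running total 6).

6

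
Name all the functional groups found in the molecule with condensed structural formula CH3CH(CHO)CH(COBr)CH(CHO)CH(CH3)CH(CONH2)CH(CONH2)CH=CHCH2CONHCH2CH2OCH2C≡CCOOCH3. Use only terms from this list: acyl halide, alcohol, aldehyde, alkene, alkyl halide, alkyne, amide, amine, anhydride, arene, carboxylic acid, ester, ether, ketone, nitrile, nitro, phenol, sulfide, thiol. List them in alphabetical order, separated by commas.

acyl halide, aldehyde, alkene, alkyne, amide, ester, ether

Reading the structure from left to right:
  CH(CHO): pendant –CHO: carbonyl C bonded to C and H → aldehyde.
  CH(COBr): pendant –C(=O)X: carbonyl C bonded to C and halogen → acyl halide.
  CH(CHO): pendant –CHO: carbonyl C bonded to C and H → aldehyde.
  CH(CONH2): pendant –CONH2: carbonyl C bonded to C and N → amide.
  CH(CONH2): pendant –CONH2: carbonyl C bonded to C and N → amide.
  CH=CH: C=C double bond → alkene.
  CH2CONHCH2: –C(=O)–N– linkage → amide (the N is not an amine).
  CH2OCH2: C–O–C with sp³ carbons on both sides and no adjacent C=O → ether.
  C≡C: C≡C triple bond → alkyne.
  COOCH3: –C(=O)OCH3: carbonyl C bonded to C and to –OCH3 → ester (not ketone + ether).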